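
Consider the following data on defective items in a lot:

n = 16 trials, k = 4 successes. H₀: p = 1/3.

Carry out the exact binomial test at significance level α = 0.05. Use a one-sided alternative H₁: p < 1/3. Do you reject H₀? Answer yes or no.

Exact binomial: n=16, k=4, p₀=1/3=0.3333
P(X≤4) from Σ C(n,i)·p₀^i·(1−p₀)^(n−i)
p-value (one-sided, H₁ less) = 0.33912
At α=0.05: p ≥ α → fail to reject H₀

reject H₀: no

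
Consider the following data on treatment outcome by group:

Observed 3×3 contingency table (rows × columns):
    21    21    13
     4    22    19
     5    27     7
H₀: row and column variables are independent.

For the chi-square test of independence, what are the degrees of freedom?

df = (r−1)(c−1) = (3−1)·(3−1) = 4

degrees of freedom = 4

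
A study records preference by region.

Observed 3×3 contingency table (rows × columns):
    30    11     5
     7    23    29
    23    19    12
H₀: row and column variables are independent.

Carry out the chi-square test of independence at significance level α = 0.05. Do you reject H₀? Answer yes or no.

reject H₀: yes

Row totals [46, 59, 54], col totals [60, 53, 46], n=159
χ² = (30−17.36)²/17.36 + (11−15.33)²/15.33 + (5−13.31)²/13.31 + (7−22.26)²/22.26 + (23−19.67)²/19.67 + (29−17.07)²/17.07 + (23−20.38)²/20.38 + (19−18.00)²/18.00 + (12−15.62)²/15.62 = 36.2200
df = 4
p-value (upper-tail) = 0.00000
At α=0.05: p < α → reject H₀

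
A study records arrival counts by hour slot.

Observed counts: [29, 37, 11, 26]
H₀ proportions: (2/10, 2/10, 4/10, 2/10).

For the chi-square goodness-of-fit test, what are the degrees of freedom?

degrees of freedom = 3

df = k − 1 = 4 − 1 = 3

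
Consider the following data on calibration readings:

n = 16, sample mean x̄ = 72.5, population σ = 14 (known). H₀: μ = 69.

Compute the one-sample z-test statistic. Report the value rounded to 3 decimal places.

SE = σ/√n = 14/√16 = 3.5000
z = (x̄−μ₀)/SE = (72.5−69)/3.5000 = 1.0000

test statistic = 1.000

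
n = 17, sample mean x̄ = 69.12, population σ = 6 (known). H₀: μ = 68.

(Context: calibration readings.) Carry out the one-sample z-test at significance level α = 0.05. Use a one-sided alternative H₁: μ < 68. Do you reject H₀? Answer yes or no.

reject H₀: no

SE = σ/√n = 6/√17 = 1.4552
z = (x̄−μ₀)/SE = (69.12−68)/1.4552 = 0.7696
p-value (one-sided, H₁ less) = 0.77925
At α=0.05: p ≥ α → fail to reject H₀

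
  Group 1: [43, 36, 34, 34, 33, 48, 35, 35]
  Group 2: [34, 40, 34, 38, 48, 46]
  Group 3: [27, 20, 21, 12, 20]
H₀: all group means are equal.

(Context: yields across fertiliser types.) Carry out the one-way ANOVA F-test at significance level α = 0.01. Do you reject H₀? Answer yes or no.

reject H₀: yes

Group means [37.25, 40.00, 20.00], grand mean 33.579
SSB = Σnᵢ(x̄ᵢ−x̄)² = 1277.132; SSW = ΣΣ(x−x̄ᵢ)² = 489.500
MSB = 1277.132/2 = 638.5658; MSW = 489.500/16 = 30.5938
F = MSB/MSW = 20.8724
df = (2, 16)
p-value (upper-tail) = 0.00003
At α=0.01: p < α → reject H₀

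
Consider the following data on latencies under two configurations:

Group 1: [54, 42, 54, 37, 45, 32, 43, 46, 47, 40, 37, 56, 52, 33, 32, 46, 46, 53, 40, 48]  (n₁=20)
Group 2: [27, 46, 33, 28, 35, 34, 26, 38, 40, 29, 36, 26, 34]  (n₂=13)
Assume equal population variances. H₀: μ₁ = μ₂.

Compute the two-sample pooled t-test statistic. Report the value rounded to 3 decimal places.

test statistic = 4.402

x̄₁=44.150, s₁=7.506, n₁=20
x̄₂=33.231, s₂=6.002, n₂=13
s_p² = [19·7.506² + 12·6.002²]/31 = 48.4793
SE = √(s_p²·(1/20+1/13)) = 2.4806
t = (44.150−33.231)/2.4806 = 4.4019
df = 31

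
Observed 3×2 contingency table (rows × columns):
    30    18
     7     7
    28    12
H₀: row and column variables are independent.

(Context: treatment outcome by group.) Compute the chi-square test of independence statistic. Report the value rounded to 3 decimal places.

Row totals [48, 14, 40], col totals [65, 37], n=102
χ² = (30−30.59)²/30.59 + (18−17.41)²/17.41 + (7−8.92)²/8.92 + (7−5.08)²/5.08 + (28−25.49)²/25.49 + (12−14.51)²/14.51 = 1.8534
df = 2

test statistic = 1.853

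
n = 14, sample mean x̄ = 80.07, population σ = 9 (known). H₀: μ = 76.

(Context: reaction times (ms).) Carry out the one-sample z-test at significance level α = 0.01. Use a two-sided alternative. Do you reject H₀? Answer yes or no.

SE = σ/√n = 9/√14 = 2.4054
z = (x̄−μ₀)/SE = (80.07−76)/2.4054 = 1.6921
p-value (two-sided) = 0.09063
At α=0.01: p ≥ α → fail to reject H₀

reject H₀: no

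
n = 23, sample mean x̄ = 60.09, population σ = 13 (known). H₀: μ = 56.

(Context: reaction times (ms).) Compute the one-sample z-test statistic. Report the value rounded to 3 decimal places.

SE = σ/√n = 13/√23 = 2.7107
z = (x̄−μ₀)/SE = (60.09−56)/2.7107 = 1.5088

test statistic = 1.509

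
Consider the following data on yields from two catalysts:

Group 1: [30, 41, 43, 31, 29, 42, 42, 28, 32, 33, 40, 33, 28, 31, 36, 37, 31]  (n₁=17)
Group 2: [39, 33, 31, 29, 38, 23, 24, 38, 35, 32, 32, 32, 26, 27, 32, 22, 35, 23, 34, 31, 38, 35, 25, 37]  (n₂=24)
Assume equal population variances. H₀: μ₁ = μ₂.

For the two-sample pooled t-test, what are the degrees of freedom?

df = n₁ + n₂ − 2 = 17 + 24 − 2 = 39

degrees of freedom = 39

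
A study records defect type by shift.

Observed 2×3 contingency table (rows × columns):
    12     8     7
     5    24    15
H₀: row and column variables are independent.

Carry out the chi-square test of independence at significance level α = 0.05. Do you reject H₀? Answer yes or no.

Row totals [27, 44], col totals [17, 32, 22], n=71
χ² = (12−6.46)²/6.46 + (8−12.17)²/12.17 + (7−8.37)²/8.37 + (5−10.54)²/10.54 + (24−19.83)²/19.83 + (15−13.63)²/13.63 = 10.3122
df = 2
p-value (upper-tail) = 0.00576
At α=0.05: p < α → reject H₀

reject H₀: yes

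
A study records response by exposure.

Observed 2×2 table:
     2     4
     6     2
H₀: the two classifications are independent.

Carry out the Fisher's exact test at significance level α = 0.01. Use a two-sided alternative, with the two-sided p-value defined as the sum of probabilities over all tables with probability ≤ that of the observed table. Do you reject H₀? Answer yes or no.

Margins: r₁=6, r₂=8, c₁=8, c₂=6, n=14
p_obs = C(6,2)·C(8,6)/C(14,8); sum pmf over tables with pmf ≤ p_obs
p-value (two-sided) = 0.27739
At α=0.01: p ≥ α → fail to reject H₀

reject H₀: no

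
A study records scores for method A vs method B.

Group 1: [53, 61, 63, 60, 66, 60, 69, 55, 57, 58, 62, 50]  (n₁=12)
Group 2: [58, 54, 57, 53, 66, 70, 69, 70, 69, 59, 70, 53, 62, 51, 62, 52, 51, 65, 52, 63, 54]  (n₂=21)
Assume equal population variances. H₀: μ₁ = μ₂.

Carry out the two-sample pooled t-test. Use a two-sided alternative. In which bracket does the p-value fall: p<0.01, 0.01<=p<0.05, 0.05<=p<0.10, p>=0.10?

p-value bracket: p>=0.10

x̄₁=59.500, s₁=5.351, n₁=12
x̄₂=60.000, s₂=7.120, n₂=21
s_p² = [11·5.351² + 20·7.120²]/31 = 42.8710
SE = √(s_p²·(1/12+1/21)) = 2.3694
t = (59.500−60.000)/2.3694 = -0.2110
df = 31
p-value (two-sided) = 0.83425
→ bracket: p>=0.10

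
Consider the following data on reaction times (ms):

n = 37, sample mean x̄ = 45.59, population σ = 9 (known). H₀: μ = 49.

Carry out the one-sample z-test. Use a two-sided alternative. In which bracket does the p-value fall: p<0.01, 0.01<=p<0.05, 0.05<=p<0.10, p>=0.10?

SE = σ/√n = 9/√37 = 1.4796
z = (x̄−μ₀)/SE = (45.59−49)/1.4796 = -2.3047
p-value (two-sided) = 0.02118
→ bracket: 0.01<=p<0.05

p-value bracket: 0.01<=p<0.05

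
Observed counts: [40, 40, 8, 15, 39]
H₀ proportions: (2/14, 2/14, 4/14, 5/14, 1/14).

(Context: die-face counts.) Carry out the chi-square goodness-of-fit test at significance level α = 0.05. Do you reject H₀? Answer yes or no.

n = 142; E_i = n·p_i = [20.29, 20.29, 40.57, 50.71, 10.14]
χ² = (40−20.29)²/20.29 + (40−20.29)²/20.29 + (8−40.57)²/40.57 + (15−50.71)²/50.71 + (39−10.14)²/10.14 = 171.7183
df = 4
p-value (upper-tail) = 0.00000
At α=0.05: p < α → reject H₀

reject H₀: yes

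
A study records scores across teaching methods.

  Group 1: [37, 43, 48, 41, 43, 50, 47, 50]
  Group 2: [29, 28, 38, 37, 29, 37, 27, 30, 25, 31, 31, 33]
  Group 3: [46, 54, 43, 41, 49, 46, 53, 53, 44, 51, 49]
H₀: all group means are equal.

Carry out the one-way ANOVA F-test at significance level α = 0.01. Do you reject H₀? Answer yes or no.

reject H₀: yes

Group means [44.88, 31.25, 48.09], grand mean 40.742
SSB = Σnᵢ(x̄ᵢ−x̄)² = 1811.901; SSW = ΣΣ(x−x̄ᵢ)² = 540.034
MSB = 1811.901/2 = 905.9507; MSW = 540.034/28 = 19.2869
F = MSB/MSW = 46.9723
df = (2, 28)
p-value (upper-tail) = 0.00000
At α=0.01: p < α → reject H₀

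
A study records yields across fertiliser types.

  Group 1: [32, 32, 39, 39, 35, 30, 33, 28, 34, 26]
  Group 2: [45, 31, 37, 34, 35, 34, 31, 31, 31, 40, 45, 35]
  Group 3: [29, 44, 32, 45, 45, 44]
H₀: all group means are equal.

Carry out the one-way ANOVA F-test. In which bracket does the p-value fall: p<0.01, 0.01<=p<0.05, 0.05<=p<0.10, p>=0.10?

p-value bracket: 0.05<=p<0.10

Group means [32.80, 35.75, 39.83], grand mean 35.571
SSB = Σnᵢ(x̄ᵢ−x̄)² = 186.174; SSW = ΣΣ(x−x̄ᵢ)² = 716.683
MSB = 186.174/2 = 93.0869; MSW = 716.683/25 = 28.6673
F = MSB/MSW = 3.2471
df = (2, 25)
p-value (upper-tail) = 0.05576
→ bracket: 0.05<=p<0.10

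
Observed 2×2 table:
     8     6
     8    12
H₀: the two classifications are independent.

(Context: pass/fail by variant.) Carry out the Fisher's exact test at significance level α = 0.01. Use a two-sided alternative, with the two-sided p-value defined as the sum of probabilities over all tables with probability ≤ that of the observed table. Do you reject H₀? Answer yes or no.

reject H₀: no

Margins: r₁=14, r₂=20, c₁=16, c₂=18, n=34
p_obs = C(14,8)·C(20,8)/C(34,16); sum pmf over tables with pmf ≤ p_obs
p-value (two-sided) = 0.48671
At α=0.01: p ≥ α → fail to reject H₀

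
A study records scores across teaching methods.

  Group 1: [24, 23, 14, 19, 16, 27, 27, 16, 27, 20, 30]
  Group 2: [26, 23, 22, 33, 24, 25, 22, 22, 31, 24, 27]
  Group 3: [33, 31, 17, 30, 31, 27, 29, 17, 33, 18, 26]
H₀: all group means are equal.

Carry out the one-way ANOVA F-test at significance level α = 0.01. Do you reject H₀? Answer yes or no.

reject H₀: no

Group means [22.09, 25.36, 26.55], grand mean 24.667
SSB = Σnᵢ(x̄ᵢ−x̄)² = 117.152; SSW = ΣΣ(x−x̄ᵢ)² = 826.182
MSB = 117.152/2 = 58.5758; MSW = 826.182/30 = 27.5394
F = MSB/MSW = 2.1270
df = (2, 30)
p-value (upper-tail) = 0.13682
At α=0.01: p ≥ α → fail to reject H₀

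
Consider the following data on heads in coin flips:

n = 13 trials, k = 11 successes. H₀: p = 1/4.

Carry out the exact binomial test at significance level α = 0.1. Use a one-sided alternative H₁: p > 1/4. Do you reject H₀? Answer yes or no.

Exact binomial: n=13, k=11, p₀=1/4=0.2500
P(X≥11) from Σ C(n,i)·p₀^i·(1−p₀)^(n−i)
p-value (one-sided, H₁ greater) = 0.00001
At α=0.1: p < α → reject H₀

reject H₀: yes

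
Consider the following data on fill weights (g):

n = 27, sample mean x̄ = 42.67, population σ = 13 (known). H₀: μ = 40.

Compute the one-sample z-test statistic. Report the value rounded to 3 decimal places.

SE = σ/√n = 13/√27 = 2.5019
z = (x̄−μ₀)/SE = (42.67−40)/2.5019 = 1.0672

test statistic = 1.067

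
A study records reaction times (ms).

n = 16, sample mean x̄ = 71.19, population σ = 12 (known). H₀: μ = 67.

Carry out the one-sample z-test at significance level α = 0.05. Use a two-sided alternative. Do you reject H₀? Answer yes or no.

SE = σ/√n = 12/√16 = 3.0000
z = (x̄−μ₀)/SE = (71.19−67)/3.0000 = 1.3967
p-value (two-sided) = 0.16251
At α=0.05: p ≥ α → fail to reject H₀

reject H₀: no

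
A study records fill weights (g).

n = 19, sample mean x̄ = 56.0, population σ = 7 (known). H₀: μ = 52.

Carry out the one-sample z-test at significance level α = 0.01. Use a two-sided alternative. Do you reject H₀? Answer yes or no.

reject H₀: no

SE = σ/√n = 7/√19 = 1.6059
z = (x̄−μ₀)/SE = (56.0−52)/1.6059 = 2.4908
p-value (two-sided) = 0.01275
At α=0.01: p ≥ α → fail to reject H₀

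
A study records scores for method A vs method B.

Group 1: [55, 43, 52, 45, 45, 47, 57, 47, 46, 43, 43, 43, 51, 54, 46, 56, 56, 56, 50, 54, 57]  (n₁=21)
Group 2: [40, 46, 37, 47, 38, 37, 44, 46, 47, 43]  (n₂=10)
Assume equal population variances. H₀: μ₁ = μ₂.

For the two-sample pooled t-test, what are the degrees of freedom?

df = n₁ + n₂ − 2 = 21 + 10 − 2 = 29

degrees of freedom = 29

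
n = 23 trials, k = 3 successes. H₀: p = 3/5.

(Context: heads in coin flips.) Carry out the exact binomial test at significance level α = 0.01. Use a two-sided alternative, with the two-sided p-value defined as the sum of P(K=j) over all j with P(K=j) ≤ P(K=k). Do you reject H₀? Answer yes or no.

reject H₀: yes

Exact binomial: n=23, k=3, p₀=3/5=0.6000
P(X=j) = C(n,j)·p₀^j·(1−p₀)^(n−j); p = Σ P(X=j) over j with P(X=j) ≤ P(X=3)
p-value (two-sided) = 0.00000
At α=0.01: p < α → reject H₀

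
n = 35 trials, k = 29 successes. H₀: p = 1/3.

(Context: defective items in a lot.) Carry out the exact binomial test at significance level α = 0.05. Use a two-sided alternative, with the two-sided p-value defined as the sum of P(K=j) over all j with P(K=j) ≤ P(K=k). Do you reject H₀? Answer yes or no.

Exact binomial: n=35, k=29, p₀=1/3=0.3333
P(X=j) = C(n,j)·p₀^j·(1−p₀)^(n−j); p = Σ P(X=j) over j with P(X=j) ≤ P(X=29)
p-value (two-sided) = 0.00000
At α=0.05: p < α → reject H₀

reject H₀: yes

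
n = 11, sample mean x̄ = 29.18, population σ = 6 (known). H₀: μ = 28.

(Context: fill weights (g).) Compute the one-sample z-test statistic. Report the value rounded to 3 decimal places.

SE = σ/√n = 6/√11 = 1.8091
z = (x̄−μ₀)/SE = (29.18−28)/1.8091 = 0.6523

test statistic = 0.652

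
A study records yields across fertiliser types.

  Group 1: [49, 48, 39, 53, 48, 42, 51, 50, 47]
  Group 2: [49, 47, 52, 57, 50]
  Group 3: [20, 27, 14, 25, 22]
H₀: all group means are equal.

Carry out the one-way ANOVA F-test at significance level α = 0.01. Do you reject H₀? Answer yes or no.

Group means [47.44, 51.00, 21.60], grand mean 41.579
SSB = Σnᵢ(x̄ᵢ−x̄)² = 2749.209; SSW = ΣΣ(x−x̄ᵢ)² = 313.422
MSB = 2749.209/2 = 1374.6047; MSW = 313.422/16 = 19.5889
F = MSB/MSW = 70.1727
df = (2, 16)
p-value (upper-tail) = 0.00000
At α=0.01: p < α → reject H₀

reject H₀: yes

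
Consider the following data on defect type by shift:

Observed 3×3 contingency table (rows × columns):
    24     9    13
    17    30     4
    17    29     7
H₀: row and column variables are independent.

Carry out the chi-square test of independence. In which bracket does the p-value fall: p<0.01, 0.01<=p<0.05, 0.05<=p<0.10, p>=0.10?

p-value bracket: p<0.01

Row totals [46, 51, 53], col totals [58, 68, 24], n=150
χ² = (24−17.79)²/17.79 + (9−20.85)²/20.85 + (13−7.36)²/7.36 + (17−19.72)²/19.72 + (30−23.12)²/23.12 + (4−8.16)²/8.16 + (17−20.49)²/20.49 + (29−24.03)²/24.03 + (7−8.48)²/8.48 = 19.6566
df = 4
p-value (upper-tail) = 0.00058
→ bracket: p<0.01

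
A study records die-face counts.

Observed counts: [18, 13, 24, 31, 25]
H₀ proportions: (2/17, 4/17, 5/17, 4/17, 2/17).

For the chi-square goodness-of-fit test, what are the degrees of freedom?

degrees of freedom = 4

df = k − 1 = 5 − 1 = 4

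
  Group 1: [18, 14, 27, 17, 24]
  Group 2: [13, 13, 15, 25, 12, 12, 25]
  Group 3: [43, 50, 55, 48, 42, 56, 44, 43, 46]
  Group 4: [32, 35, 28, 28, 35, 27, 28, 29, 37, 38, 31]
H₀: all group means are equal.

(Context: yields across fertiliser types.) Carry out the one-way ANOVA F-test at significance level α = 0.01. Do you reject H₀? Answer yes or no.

reject H₀: yes

Group means [20.00, 16.43, 47.44, 31.64], grand mean 30.938
SSB = Σnᵢ(x̄ᵢ−x̄)² = 4529.393; SSW = ΣΣ(x−x̄ᵢ)² = 706.482
MSB = 4529.393/3 = 1509.7977; MSW = 706.482/28 = 25.2315
F = MSB/MSW = 59.8378
df = (3, 28)
p-value (upper-tail) = 0.00000
At α=0.01: p < α → reject H₀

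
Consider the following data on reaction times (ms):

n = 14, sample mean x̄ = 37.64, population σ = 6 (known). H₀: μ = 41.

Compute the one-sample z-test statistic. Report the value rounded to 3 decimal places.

SE = σ/√n = 6/√14 = 1.6036
z = (x̄−μ₀)/SE = (37.64−41)/1.6036 = -2.0953

test statistic = -2.095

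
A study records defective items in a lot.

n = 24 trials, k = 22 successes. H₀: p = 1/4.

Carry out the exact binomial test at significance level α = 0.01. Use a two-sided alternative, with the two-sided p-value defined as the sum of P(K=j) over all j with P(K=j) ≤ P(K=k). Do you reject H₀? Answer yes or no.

Exact binomial: n=24, k=22, p₀=1/4=0.2500
P(X=j) = C(n,j)·p₀^j·(1−p₀)^(n−j); p = Σ P(X=j) over j with P(X=j) ≤ P(X=22)
p-value (two-sided) = 0.00000
At α=0.01: p < α → reject H₀

reject H₀: yes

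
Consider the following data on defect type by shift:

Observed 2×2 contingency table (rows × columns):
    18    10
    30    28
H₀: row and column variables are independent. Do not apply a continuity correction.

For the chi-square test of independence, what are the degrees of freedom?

degrees of freedom = 1

df = (r−1)(c−1) = (2−1)·(2−1) = 1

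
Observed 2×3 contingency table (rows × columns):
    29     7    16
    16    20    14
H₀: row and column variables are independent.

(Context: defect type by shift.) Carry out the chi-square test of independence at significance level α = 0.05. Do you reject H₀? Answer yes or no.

reject H₀: yes

Row totals [52, 50], col totals [45, 27, 30], n=102
χ² = (29−22.94)²/22.94 + (7−13.76)²/13.76 + (16−15.29)²/15.29 + (16−22.06)²/22.06 + (20−13.24)²/13.24 + (14−14.71)²/14.71 = 10.1128
df = 2
p-value (upper-tail) = 0.00637
At α=0.05: p < α → reject H₀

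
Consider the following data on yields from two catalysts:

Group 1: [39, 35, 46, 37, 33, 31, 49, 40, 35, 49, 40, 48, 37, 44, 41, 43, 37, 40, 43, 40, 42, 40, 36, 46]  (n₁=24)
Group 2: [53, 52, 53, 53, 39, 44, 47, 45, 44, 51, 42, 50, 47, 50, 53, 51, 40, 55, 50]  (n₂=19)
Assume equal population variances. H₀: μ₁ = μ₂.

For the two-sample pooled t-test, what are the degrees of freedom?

df = n₁ + n₂ − 2 = 24 + 19 − 2 = 41

degrees of freedom = 41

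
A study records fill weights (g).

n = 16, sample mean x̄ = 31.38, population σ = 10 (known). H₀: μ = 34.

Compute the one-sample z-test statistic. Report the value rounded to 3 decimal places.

test statistic = -1.048

SE = σ/√n = 10/√16 = 2.5000
z = (x̄−μ₀)/SE = (31.38−34)/2.5000 = -1.0480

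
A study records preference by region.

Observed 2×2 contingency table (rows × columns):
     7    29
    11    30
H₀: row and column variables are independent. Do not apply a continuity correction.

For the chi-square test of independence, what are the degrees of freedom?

df = (r−1)(c−1) = (2−1)·(2−1) = 1

degrees of freedom = 1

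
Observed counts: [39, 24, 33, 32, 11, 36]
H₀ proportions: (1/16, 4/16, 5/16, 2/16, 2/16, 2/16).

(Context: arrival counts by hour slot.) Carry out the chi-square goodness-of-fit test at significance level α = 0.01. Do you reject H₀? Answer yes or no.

reject H₀: yes

n = 175; E_i = n·p_i = [10.94, 43.75, 54.69, 21.88, 21.88, 21.88]
χ² = (39−10.94)²/10.94 + (24−43.75)²/43.75 + (33−54.69)²/54.69 + (32−21.88)²/21.88 + (11−21.88)²/21.88 + (36−21.88)²/21.88 = 108.7303
df = 5
p-value (upper-tail) = 0.00000
At α=0.01: p < α → reject H₀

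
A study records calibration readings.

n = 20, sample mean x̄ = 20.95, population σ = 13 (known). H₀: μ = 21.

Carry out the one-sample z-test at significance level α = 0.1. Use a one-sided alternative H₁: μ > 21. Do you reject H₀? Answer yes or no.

reject H₀: no

SE = σ/√n = 13/√20 = 2.9069
z = (x̄−μ₀)/SE = (20.95−21)/2.9069 = -0.0172
p-value (one-sided, H₁ greater) = 0.50686
At α=0.1: p ≥ α → fail to reject H₀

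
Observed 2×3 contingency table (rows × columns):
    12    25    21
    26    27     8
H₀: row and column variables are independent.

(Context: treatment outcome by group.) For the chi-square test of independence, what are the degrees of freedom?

degrees of freedom = 2

df = (r−1)(c−1) = (2−1)·(3−1) = 2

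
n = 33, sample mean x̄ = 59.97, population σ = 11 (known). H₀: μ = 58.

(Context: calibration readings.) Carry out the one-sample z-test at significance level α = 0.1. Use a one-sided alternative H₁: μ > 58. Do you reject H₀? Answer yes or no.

reject H₀: no

SE = σ/√n = 11/√33 = 1.9149
z = (x̄−μ₀)/SE = (59.97−58)/1.9149 = 1.0288
p-value (one-sided, H₁ greater) = 0.15179
At α=0.1: p ≥ α → fail to reject H₀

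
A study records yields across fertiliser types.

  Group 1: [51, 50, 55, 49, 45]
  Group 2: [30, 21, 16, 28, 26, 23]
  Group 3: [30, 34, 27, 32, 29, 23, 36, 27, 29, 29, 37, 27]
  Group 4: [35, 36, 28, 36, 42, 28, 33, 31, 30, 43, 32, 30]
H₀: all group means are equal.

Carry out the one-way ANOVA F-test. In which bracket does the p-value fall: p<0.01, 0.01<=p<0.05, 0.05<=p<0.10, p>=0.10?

Group means [50.00, 24.00, 30.00, 33.67], grand mean 33.086
SSB = Σnᵢ(x̄ᵢ−x̄)² = 2044.076; SSW = ΣΣ(x−x̄ᵢ)² = 636.667
MSB = 2044.076/3 = 681.3587; MSW = 636.667/31 = 20.5376
F = MSB/MSW = 33.1761
df = (3, 31)
p-value (upper-tail) = 0.00000
→ bracket: p<0.01

p-value bracket: p<0.01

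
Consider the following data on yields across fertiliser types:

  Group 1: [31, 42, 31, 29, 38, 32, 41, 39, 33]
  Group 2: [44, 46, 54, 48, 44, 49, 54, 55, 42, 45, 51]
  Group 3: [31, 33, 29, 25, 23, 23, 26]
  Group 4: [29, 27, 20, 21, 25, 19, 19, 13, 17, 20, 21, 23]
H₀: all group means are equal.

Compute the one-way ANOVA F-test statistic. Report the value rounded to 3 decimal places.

Group means [35.11, 48.36, 27.14, 21.17], grand mean 33.128
SSB = Σnᵢ(x̄ᵢ−x̄)² = 4556.401; SSW = ΣΣ(x−x̄ᵢ)² = 703.958
MSB = 4556.401/3 = 1518.8003; MSW = 703.958/35 = 20.1131
F = MSB/MSW = 75.5130
df = (3, 35)

test statistic = 75.513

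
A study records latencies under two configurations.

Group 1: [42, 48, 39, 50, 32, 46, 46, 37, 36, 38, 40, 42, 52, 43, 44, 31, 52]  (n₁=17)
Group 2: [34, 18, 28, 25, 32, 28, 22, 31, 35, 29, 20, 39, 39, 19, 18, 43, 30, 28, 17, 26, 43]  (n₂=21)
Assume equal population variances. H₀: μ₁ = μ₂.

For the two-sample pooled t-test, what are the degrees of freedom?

df = n₁ + n₂ − 2 = 17 + 21 − 2 = 36

degrees of freedom = 36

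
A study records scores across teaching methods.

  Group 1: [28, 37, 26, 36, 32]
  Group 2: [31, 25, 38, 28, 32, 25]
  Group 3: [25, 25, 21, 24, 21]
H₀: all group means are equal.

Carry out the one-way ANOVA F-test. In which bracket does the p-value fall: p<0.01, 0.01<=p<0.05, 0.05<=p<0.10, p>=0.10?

Group means [31.80, 29.83, 23.20], grand mean 28.375
SSB = Σnᵢ(x̄ᵢ−x̄)² = 205.317; SSW = ΣΣ(x−x̄ᵢ)² = 232.433
MSB = 205.317/2 = 102.6583; MSW = 232.433/13 = 17.8795
F = MSB/MSW = 5.7417
df = (2, 13)
p-value (upper-tail) = 0.01633
→ bracket: 0.01<=p<0.05

p-value bracket: 0.01<=p<0.05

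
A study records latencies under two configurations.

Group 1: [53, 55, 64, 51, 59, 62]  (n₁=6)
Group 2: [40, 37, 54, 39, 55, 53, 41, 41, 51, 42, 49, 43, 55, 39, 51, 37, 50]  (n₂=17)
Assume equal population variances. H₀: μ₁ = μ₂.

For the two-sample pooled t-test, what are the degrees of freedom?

df = n₁ + n₂ − 2 = 6 + 17 − 2 = 21

degrees of freedom = 21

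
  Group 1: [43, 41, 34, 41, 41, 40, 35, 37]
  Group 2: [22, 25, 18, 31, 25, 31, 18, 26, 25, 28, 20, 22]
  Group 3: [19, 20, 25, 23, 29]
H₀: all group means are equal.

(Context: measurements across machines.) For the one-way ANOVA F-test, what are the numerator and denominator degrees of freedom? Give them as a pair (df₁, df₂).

k = 3 groups, N = 25 total
df = (k−1, N−k) = (3−1, 25−3) = (2, 22)

degrees of freedom = [2, 22]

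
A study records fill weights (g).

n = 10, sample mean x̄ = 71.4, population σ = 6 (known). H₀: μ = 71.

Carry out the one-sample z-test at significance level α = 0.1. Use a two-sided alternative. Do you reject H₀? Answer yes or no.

SE = σ/√n = 6/√10 = 1.8974
z = (x̄−μ₀)/SE = (71.4−71)/1.8974 = 0.2108
p-value (two-sided) = 0.83303
At α=0.1: p ≥ α → fail to reject H₀

reject H₀: no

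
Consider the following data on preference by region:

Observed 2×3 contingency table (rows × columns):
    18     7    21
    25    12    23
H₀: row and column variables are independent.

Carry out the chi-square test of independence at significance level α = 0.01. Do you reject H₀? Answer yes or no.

Row totals [46, 60], col totals [43, 19, 44], n=106
χ² = (18−18.66)²/18.66 + (7−8.25)²/8.25 + (21−19.09)²/19.09 + (25−24.34)²/24.34 + (12−10.75)²/10.75 + (23−24.91)²/24.91 = 0.7096
df = 2
p-value (upper-tail) = 0.70133
At α=0.01: p ≥ α → fail to reject H₀

reject H₀: no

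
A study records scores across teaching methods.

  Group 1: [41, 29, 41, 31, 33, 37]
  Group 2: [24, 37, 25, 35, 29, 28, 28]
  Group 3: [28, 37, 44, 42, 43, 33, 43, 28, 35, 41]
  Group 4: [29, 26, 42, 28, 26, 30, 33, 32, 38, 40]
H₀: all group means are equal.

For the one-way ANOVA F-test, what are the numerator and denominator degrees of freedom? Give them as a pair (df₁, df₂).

k = 4 groups, N = 33 total
df = (k−1, N−k) = (4−1, 33−4) = (3, 29)

degrees of freedom = [3, 29]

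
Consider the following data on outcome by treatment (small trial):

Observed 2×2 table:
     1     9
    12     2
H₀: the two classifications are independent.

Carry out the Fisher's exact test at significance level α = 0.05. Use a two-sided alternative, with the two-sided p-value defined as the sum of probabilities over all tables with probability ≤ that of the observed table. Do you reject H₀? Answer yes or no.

Margins: r₁=10, r₂=14, c₁=13, c₂=11, n=24
p_obs = C(10,1)·C(14,12)/C(24,13); sum pmf over tables with pmf ≤ p_obs
p-value (two-sided) = 0.00052
At α=0.05: p < α → reject H₀

reject H₀: yes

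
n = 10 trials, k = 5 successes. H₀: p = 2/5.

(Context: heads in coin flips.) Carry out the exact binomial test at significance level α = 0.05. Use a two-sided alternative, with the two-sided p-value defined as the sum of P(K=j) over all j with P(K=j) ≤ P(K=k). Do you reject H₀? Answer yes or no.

Exact binomial: n=10, k=5, p₀=2/5=0.4000
P(X=j) = C(n,j)·p₀^j·(1−p₀)^(n−j); p = Σ P(X=j) over j with P(X=j) ≤ P(X=5)
p-value (two-sided) = 0.53419
At α=0.05: p ≥ α → fail to reject H₀

reject H₀: no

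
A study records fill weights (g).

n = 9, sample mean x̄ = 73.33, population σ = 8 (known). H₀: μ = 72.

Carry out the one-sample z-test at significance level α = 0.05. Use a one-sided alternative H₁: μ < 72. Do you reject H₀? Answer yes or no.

reject H₀: no

SE = σ/√n = 8/√9 = 2.6667
z = (x̄−μ₀)/SE = (73.33−72)/2.6667 = 0.4987
p-value (one-sided, H₁ less) = 0.69102
At α=0.05: p ≥ α → fail to reject H₀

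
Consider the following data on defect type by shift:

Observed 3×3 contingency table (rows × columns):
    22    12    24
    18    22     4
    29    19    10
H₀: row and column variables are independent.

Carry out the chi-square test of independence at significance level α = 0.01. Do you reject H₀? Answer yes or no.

Row totals [58, 44, 58], col totals [69, 53, 38], n=160
χ² = (22−25.01)²/25.01 + (12−19.21)²/19.21 + (24−13.78)²/13.78 + (18−18.98)²/18.98 + (22−14.57)²/14.57 + (4−10.45)²/10.45 + (29−25.01)²/25.01 + (19−19.21)²/19.21 + (10−13.78)²/13.78 = 20.1466
df = 4
p-value (upper-tail) = 0.00047
At α=0.01: p < α → reject H₀

reject H₀: yes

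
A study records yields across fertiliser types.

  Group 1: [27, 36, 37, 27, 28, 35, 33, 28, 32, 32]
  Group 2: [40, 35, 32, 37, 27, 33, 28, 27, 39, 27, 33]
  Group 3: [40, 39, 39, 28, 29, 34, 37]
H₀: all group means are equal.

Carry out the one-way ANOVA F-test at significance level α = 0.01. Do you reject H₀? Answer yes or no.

Group means [31.50, 32.55, 35.14], grand mean 32.821
SSB = Σnᵢ(x̄ᵢ−x̄)² = 56.023; SSW = ΣΣ(x−x̄ᵢ)² = 514.084
MSB = 56.023/2 = 28.0114; MSW = 514.084/25 = 20.5634
F = MSB/MSW = 1.3622
df = (2, 25)
p-value (upper-tail) = 0.27446
At α=0.01: p ≥ α → fail to reject H₀

reject H₀: no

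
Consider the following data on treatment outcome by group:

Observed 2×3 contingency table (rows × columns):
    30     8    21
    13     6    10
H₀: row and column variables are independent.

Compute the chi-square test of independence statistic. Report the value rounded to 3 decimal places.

test statistic = 0.772

Row totals [59, 29], col totals [43, 14, 31], n=88
χ² = (30−28.83)²/28.83 + (8−9.39)²/9.39 + (21−20.78)²/20.78 + (13−14.17)²/14.17 + (6−4.61)²/4.61 + (10−10.22)²/10.22 = 0.7724
df = 2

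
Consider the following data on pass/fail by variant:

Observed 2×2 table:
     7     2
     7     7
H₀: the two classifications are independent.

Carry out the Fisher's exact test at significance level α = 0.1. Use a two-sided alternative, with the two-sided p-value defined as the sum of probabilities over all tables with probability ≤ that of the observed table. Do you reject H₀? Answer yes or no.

Margins: r₁=9, r₂=14, c₁=14, c₂=9, n=23
p_obs = C(9,7)·C(14,7)/C(23,14); sum pmf over tables with pmf ≤ p_obs
p-value (two-sided) = 0.22829
At α=0.1: p ≥ α → fail to reject H₀

reject H₀: no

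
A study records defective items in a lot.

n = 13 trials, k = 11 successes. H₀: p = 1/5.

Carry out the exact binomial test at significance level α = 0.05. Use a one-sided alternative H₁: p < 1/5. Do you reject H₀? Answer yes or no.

Exact binomial: n=13, k=11, p₀=1/5=0.2000
P(X≤11) from Σ C(n,i)·p₀^i·(1−p₀)^(n−i)
p-value (one-sided, H₁ less) = 1.00000
At α=0.05: p ≥ α → fail to reject H₀

reject H₀: no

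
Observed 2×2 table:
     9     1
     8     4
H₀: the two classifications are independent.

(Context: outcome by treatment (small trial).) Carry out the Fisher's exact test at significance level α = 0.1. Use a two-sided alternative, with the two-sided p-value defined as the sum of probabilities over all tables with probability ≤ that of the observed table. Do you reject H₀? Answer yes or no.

Margins: r₁=10, r₂=12, c₁=17, c₂=5, n=22
p_obs = C(10,9)·C(12,8)/C(22,17); sum pmf over tables with pmf ≤ p_obs
p-value (two-sided) = 0.32331
At α=0.1: p ≥ α → fail to reject H₀

reject H₀: no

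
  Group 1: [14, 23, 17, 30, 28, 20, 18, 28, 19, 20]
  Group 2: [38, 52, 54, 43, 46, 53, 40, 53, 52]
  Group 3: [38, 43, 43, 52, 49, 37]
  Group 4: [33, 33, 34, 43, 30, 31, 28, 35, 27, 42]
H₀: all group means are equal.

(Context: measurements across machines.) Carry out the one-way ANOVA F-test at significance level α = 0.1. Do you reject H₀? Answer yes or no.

Group means [21.70, 47.89, 43.67, 33.60], grand mean 35.600
SSB = Σnᵢ(x̄ᵢ−x̄)² = 3721.678; SSW = ΣΣ(x−x̄ᵢ)² = 1000.722
MSB = 3721.678/3 = 1240.5593; MSW = 1000.722/31 = 32.2814
F = MSB/MSW = 38.4296
df = (3, 31)
p-value (upper-tail) = 0.00000
At α=0.1: p < α → reject H₀

reject H₀: yes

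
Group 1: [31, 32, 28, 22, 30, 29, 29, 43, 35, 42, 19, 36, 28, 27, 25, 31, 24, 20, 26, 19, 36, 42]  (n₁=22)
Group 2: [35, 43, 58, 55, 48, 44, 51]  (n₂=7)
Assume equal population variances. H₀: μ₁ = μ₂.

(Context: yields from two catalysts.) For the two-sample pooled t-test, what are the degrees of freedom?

df = n₁ + n₂ − 2 = 22 + 7 − 2 = 27

degrees of freedom = 27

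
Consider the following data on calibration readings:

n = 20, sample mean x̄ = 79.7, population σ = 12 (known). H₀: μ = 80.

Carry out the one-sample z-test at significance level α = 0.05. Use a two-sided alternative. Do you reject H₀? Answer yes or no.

SE = σ/√n = 12/√20 = 2.6833
z = (x̄−μ₀)/SE = (79.7−80)/2.6833 = -0.1118
p-value (two-sided) = 0.91098
At α=0.05: p ≥ α → fail to reject H₀

reject H₀: no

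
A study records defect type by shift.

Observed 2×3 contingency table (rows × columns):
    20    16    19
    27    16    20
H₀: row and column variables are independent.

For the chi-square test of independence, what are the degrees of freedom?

degrees of freedom = 2

df = (r−1)(c−1) = (2−1)·(3−1) = 2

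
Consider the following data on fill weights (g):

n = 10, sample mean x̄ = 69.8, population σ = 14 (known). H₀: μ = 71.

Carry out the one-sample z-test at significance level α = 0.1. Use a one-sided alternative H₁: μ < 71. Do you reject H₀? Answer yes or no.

reject H₀: no

SE = σ/√n = 14/√10 = 4.4272
z = (x̄−μ₀)/SE = (69.8−71)/4.4272 = -0.2711
p-value (one-sided, H₁ less) = 0.39318
At α=0.1: p ≥ α → fail to reject H₀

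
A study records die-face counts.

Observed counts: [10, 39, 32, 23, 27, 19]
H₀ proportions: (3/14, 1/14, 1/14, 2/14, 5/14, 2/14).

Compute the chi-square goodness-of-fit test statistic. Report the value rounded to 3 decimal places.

n = 150; E_i = n·p_i = [32.14, 10.71, 10.71, 21.43, 53.57, 21.43]
χ² = (10−32.14)²/32.14 + (39−10.71)²/10.71 + (32−10.71)²/10.71 + (23−21.43)²/21.43 + (27−53.57)²/53.57 + (19−21.43)²/21.43 = 145.7858
df = 5

test statistic = 145.786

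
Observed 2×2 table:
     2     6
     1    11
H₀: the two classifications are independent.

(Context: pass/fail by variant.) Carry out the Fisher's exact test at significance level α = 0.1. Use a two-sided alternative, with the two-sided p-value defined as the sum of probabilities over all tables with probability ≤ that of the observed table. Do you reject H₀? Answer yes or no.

reject H₀: no

Margins: r₁=8, r₂=12, c₁=3, c₂=17, n=20
p_obs = C(8,2)·C(12,1)/C(20,3); sum pmf over tables with pmf ≤ p_obs
p-value (two-sided) = 0.53684
At α=0.1: p ≥ α → fail to reject H₀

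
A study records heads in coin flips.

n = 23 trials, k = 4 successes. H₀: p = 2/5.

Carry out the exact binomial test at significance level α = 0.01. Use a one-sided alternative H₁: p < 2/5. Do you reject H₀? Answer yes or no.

reject H₀: no

Exact binomial: n=23, k=4, p₀=2/5=0.4000
P(X≤4) from Σ C(n,i)·p₀^i·(1−p₀)^(n−i)
p-value (one-sided, H₁ less) = 0.01897
At α=0.01: p ≥ α → fail to reject H₀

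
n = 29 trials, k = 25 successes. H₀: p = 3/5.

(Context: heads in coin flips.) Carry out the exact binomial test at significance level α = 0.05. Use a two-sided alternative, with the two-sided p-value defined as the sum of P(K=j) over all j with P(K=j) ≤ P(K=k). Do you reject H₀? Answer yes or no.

reject H₀: yes

Exact binomial: n=29, k=25, p₀=3/5=0.6000
P(X=j) = C(n,j)·p₀^j·(1−p₀)^(n−j); p = Σ P(X=j) over j with P(X=j) ≤ P(X=25)
p-value (two-sided) = 0.00372
At α=0.05: p < α → reject H₀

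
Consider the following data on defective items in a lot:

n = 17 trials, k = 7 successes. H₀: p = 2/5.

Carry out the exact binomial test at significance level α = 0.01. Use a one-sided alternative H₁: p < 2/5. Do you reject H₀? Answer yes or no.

reject H₀: no

Exact binomial: n=17, k=7, p₀=2/5=0.4000
P(X≤7) from Σ C(n,i)·p₀^i·(1−p₀)^(n−i)
p-value (one-sided, H₁ less) = 0.64051
At α=0.01: p ≥ α → fail to reject H₀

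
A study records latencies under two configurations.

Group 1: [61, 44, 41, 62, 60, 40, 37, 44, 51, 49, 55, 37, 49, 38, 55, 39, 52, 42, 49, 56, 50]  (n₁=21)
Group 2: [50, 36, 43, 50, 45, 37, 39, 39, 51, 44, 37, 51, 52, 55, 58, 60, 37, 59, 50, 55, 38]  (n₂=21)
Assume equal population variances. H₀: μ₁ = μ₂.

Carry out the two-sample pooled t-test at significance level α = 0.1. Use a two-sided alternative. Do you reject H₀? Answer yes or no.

reject H₀: no

x̄₁=48.143, s₁=8.083, n₁=21
x̄₂=46.952, s₂=8.078, n₂=21
s_p² = [20·8.083² + 20·8.078²]/40 = 65.2881
SE = √(s_p²·(1/21+1/21)) = 2.4936
t = (48.143−46.952)/2.4936 = 0.4774
df = 40
p-value (two-sided) = 0.63566
At α=0.1: p ≥ α → fail to reject H₀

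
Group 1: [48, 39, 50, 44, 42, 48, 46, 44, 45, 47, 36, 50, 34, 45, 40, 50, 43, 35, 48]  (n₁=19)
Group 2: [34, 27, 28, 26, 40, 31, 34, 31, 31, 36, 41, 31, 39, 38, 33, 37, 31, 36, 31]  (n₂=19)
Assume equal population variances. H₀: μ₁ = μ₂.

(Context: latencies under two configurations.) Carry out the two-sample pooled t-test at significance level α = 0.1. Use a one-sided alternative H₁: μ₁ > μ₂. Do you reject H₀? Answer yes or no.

x̄₁=43.895, s₁=5.065, n₁=19
x̄₂=33.421, s₂=4.350, n₂=19
s_p² = [18·5.065² + 18·4.350²]/36 = 22.2895
SE = √(s_p²·(1/19+1/19)) = 1.5318
t = (43.895−33.421)/1.5318 = 6.8377
df = 36
p-value (one-sided, H₁ greater) = 0.00000
At α=0.1: p < α → reject H₀

reject H₀: yes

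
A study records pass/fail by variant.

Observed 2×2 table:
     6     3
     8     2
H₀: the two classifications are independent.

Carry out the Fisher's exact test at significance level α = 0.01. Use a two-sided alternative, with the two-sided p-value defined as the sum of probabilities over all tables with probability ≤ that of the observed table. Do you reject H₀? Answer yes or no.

Margins: r₁=9, r₂=10, c₁=14, c₂=5, n=19
p_obs = C(9,6)·C(10,8)/C(19,14); sum pmf over tables with pmf ≤ p_obs
p-value (two-sided) = 0.62848
At α=0.01: p ≥ α → fail to reject H₀

reject H₀: no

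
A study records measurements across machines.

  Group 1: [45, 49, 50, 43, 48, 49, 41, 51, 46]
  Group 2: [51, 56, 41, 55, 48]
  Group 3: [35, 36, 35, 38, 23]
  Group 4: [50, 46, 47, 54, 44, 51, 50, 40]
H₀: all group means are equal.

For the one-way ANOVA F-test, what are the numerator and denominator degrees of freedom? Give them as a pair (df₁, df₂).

k = 4 groups, N = 27 total
df = (k−1, N−k) = (4−1, 27−4) = (3, 23)

degrees of freedom = [3, 23]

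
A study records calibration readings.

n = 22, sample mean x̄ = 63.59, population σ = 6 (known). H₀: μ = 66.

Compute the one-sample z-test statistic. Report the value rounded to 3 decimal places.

test statistic = -1.884

SE = σ/√n = 6/√22 = 1.2792
z = (x̄−μ₀)/SE = (63.59−66)/1.2792 = -1.8840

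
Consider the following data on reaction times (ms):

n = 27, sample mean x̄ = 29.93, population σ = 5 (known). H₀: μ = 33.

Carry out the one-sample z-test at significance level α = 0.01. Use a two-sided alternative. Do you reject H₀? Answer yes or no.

SE = σ/√n = 5/√27 = 0.9623
z = (x̄−μ₀)/SE = (29.93−33)/0.9623 = -3.1904
p-value (two-sided) = 0.00142
At α=0.01: p < α → reject H₀

reject H₀: yes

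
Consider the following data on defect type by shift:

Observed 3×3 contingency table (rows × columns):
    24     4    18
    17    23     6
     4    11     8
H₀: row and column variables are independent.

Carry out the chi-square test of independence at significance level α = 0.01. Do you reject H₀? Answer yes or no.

reject H₀: yes

Row totals [46, 46, 23], col totals [45, 38, 32], n=115
χ² = (24−18.00)²/18.00 + (4−15.20)²/15.20 + (18−12.80)²/12.80 + (17−18.00)²/18.00 + (23−15.20)²/15.20 + (6−12.80)²/12.80 + (4−9.00)²/9.00 + (11−7.60)²/7.60 + (8−6.40)²/6.40 = 24.7346
df = 4
p-value (upper-tail) = 0.00006
At α=0.01: p < α → reject H₀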